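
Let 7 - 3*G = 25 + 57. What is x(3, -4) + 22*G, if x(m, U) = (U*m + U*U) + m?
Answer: -543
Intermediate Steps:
G = -25 (G = 7/3 - (25 + 57)/3 = 7/3 - 1/3*82 = 7/3 - 82/3 = -25)
x(m, U) = m + U**2 + U*m (x(m, U) = (U*m + U**2) + m = (U**2 + U*m) + m = m + U**2 + U*m)
x(3, -4) + 22*G = (3 + (-4)**2 - 4*3) + 22*(-25) = (3 + 16 - 12) - 550 = 7 - 550 = -543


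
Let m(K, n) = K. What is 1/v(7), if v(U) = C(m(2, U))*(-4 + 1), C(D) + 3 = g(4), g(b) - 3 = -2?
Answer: ⅙ ≈ 0.16667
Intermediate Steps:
g(b) = 1 (g(b) = 3 - 2 = 1)
C(D) = -2 (C(D) = -3 + 1 = -2)
v(U) = 6 (v(U) = -2*(-4 + 1) = -2*(-3) = 6)
1/v(7) = 1/6 = ⅙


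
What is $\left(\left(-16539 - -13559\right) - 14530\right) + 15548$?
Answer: $-1962$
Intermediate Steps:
$\left(\left(-16539 - -13559\right) - 14530\right) + 15548 = \left(\left(-16539 + 13559\right) - 14530\right) + 15548 = \left(-2980 - 14530\right) + 15548 = -17510 + 15548 = -1962$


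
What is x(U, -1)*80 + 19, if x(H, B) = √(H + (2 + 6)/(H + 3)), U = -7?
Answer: 19 + 240*I ≈ 19.0 + 240.0*I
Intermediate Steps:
x(H, B) = √(H + 8/(3 + H))
x(U, -1)*80 + 19 = √((8 - 7*(3 - 7))/(3 - 7))*80 + 19 = √((8 - 7*(-4))/(-4))*80 + 19 = √(-(8 + 28)/4)*80 + 19 = √(-¼*36)*80 + 19 = √(-9)*80 + 19 = (3*I)*80 + 19 = 240*I + 19 = 19 + 240*I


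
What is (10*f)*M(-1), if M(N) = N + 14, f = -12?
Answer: -1560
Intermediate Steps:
M(N) = 14 + N
(10*f)*M(-1) = (10*(-12))*(14 - 1) = -120*13 = -1560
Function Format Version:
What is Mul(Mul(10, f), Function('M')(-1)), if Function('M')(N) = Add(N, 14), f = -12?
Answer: -1560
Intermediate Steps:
Function('M')(N) = Add(14, N)
Mul(Mul(10, f), Function('M')(-1)) = Mul(Mul(10, -12), Add(14, -1)) = Mul(-120, 13) = -1560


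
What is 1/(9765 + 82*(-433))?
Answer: -1/25741 ≈ -3.8849e-5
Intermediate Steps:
1/(9765 + 82*(-433)) = 1/(9765 - 35506) = 1/(-25741) = -1/25741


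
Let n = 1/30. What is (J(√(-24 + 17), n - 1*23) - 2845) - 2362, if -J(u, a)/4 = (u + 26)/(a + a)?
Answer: -275851/53 + 60*I*√7/689 ≈ -5204.7 + 0.2304*I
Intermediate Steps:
n = 1/30 ≈ 0.033333
J(u, a) = -2*(26 + u)/a (J(u, a) = -4*(u + 26)/(a + a) = -4*(26 + u)/(2*a) = -4*(26 + u)*1/(2*a) = -2*(26 + u)/a)
(J(√(-24 + 17), n - 1*23) - 2845) - 2362 = (2*(-26 - √(-24 + 17))/(1/30 - 1*23) - 2845) - 2362 = (2*(-26 - √(-7))/(1/30 - 23) - 2845) - 2362 = (2*(-26 - I*√7)/(-689/30) - 2845) - 2362 = (2*(-30/689)*(-26 - I*√7) - 2845) - 2362 = ((120/53 + 60*I*√7/689) - 2845) - 2362 = (-150665/53 + 60*I*√7/689) - 2362 = -275851/53 + 60*I*√7/689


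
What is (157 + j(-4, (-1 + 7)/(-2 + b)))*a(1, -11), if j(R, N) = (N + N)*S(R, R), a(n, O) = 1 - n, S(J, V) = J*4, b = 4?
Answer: 0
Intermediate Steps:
S(J, V) = 4*J
j(R, N) = 8*N*R (j(R, N) = (N + N)*(4*R) = (2*N)*(4*R) = 8*N*R)
(157 + j(-4, (-1 + 7)/(-2 + b)))*a(1, -11) = (157 + 8*((-1 + 7)/(-2 + 4))*(-4))*(1 - 1*1) = (157 + 8*(6/2)*(-4))*(1 - 1) = (157 + 8*(6*(½))*(-4))*0 = (157 + 8*3*(-4))*0 = (157 - 96)*0 = 61*0 = 0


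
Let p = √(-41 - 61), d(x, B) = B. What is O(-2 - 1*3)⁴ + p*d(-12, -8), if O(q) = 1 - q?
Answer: 1296 - 8*I*√102 ≈ 1296.0 - 80.796*I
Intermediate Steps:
p = I*√102 (p = √(-102) = I*√102 ≈ 10.1*I)
O(-2 - 1*3)⁴ + p*d(-12, -8) = (1 - (-2 - 1*3))⁴ + (I*√102)*(-8) = (1 - (-2 - 3))⁴ - 8*I*√102 = (1 - 1*(-5))⁴ - 8*I*√102 = (1 + 5)⁴ - 8*I*√102 = 6⁴ - 8*I*√102 = 1296 - 8*I*√102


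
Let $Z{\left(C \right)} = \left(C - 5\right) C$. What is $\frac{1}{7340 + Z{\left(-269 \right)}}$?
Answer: $\frac{1}{81046} \approx 1.2339 \cdot 10^{-5}$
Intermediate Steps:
$Z{\left(C \right)} = C \left(-5 + C\right)$ ($Z{\left(C \right)} = \left(-5 + C\right) C = C \left(-5 + C\right)$)
$\frac{1}{7340 + Z{\left(-269 \right)}} = \frac{1}{7340 - 269 \left(-5 - 269\right)} = \frac{1}{7340 - -73706} = \frac{1}{7340 + 73706} = \frac{1}{81046}$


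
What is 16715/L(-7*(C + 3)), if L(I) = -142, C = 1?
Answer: -16715/142 ≈ -117.71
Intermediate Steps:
16715/L(-7*(C + 3)) = 16715/(-142) = 16715*(-1/142) = -16715/142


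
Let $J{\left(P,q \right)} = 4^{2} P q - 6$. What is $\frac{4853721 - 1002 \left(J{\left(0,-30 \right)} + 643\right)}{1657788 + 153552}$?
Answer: $\frac{468383}{201260} \approx 2.3273$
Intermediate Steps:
$J{\left(P,q \right)} = -6 + 16 P q$ ($J{\left(P,q \right)} = 16 P q - 6 = -6 + 16 P q$)
$\frac{4853721 - 1002 \left(J{\left(0,-30 \right)} + 643\right)}{1657788 + 153552} = \frac{4853721 - 1002 \left(\left(-6 + 16 \cdot 0 \left(-30\right)\right) + 643\right)}{1657788 + 153552} = \frac{4853721 - 1002 \left(\left(-6 + 0\right) + 643\right)}{1811340} = \left(4853721 - 1002 \left(-6 + 643\right)\right) \frac{1}{1811340} = \left(4853721 - 638274\right) \frac{1}{1811340} = 4215447 \cdot \frac{1}{1811340} = \frac{468383}{201260}$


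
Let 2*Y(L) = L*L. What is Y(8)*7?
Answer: 224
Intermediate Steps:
Y(L) = L²/2 (Y(L) = (L*L)/2 = L²/2)
Y(8)*7 = ((½)*8²)*7 = ((½)*64)*7 = 32*7 = 224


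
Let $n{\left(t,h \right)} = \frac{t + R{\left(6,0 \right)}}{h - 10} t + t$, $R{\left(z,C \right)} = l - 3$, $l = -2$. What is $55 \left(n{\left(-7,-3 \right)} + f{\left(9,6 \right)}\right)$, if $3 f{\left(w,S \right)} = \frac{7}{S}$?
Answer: $- \frac{168245}{234} \approx -719.0$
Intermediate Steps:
$R{\left(z,C \right)} = -5$ ($R{\left(z,C \right)} = -2 - 3 = -5$)
$n{\left(t,h \right)} = t + \frac{t \left(-5 + t\right)}{-10 + h}$ ($n{\left(t,h \right)} = \frac{t - 5}{h - 10} t + t = \frac{-5 + t}{-10 + h} t + t = \frac{t \left(-5 + t\right)}{-10 + h} + t = t + \frac{t \left(-5 + t\right)}{-10 + h}$)
$f{\left(w,S \right)} = \frac{7}{3 S}$ ($f{\left(w,S \right)} = \frac{7 \frac{1}{S}}{3} = \frac{7}{3 S}$)
$55 \left(n{\left(-7,-3 \right)} + f{\left(9,6 \right)}\right) = 55 \left(- \frac{7 \left(-15 - 3 - 7\right)}{-10 - 3} + \frac{7}{3 \cdot 6}\right) = 55 \left(\left(-7\right) \frac{1}{-13} \left(-25\right) + \frac{7}{3} \cdot \frac{1}{6}\right) = 55 \left(\left(-7\right) \left(- \frac{1}{13}\right) \left(-25\right) + \frac{7}{18}\right) = 55 \left(- \frac{175}{13} + \frac{7}{18}\right) = 55 \left(- \frac{3059}{234}\right) = - \frac{168245}{234}$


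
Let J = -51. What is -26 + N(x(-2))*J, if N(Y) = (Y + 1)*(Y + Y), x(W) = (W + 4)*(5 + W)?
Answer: -4310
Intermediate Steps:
x(W) = (4 + W)*(5 + W)
N(Y) = 2*Y*(1 + Y) (N(Y) = (1 + Y)*(2*Y) = 2*Y*(1 + Y))
-26 + N(x(-2))*J = -26 + (2*(20 + (-2)² + 9*(-2))*(1 + (20 + (-2)² + 9*(-2))))*(-51) = -26 + (2*(20 + 4 - 18)*(1 + (20 + 4 - 18)))*(-51) = -26 + (2*6*(1 + 6))*(-51) = -26 + (2*6*7)*(-51) = -26 + 84*(-51) = -26 - 4284 = -4310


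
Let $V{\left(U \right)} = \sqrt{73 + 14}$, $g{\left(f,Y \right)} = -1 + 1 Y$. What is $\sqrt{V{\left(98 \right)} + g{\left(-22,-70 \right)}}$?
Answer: $\sqrt{-71 + \sqrt{87}} \approx 7.8532 i$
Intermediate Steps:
$g{\left(f,Y \right)} = -1 + Y$
$V{\left(U \right)} = \sqrt{87}$
$\sqrt{V{\left(98 \right)} + g{\left(-22,-70 \right)}} = \sqrt{\sqrt{87} - 71} = \sqrt{-71 + \sqrt{87}}$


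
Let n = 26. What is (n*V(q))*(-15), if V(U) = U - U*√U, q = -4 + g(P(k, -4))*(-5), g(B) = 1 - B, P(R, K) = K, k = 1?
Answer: 11310 - 11310*I*√29 ≈ 11310.0 - 60906.0*I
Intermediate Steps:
q = -29 (q = -4 + (1 - 1*(-4))*(-5) = -4 + (1 + 4)*(-5) = -4 + 5*(-5) = -4 - 25 = -29)
V(U) = U - U^(3/2)
(n*V(q))*(-15) = (26*(-29 - (-29)^(3/2)))*(-15) = (26*(-29 - (-29)*I*√29))*(-15) = (26*(-29 + 29*I*√29))*(-15) = (-754 + 754*I*√29)*(-15) = 11310 - 11310*I*√29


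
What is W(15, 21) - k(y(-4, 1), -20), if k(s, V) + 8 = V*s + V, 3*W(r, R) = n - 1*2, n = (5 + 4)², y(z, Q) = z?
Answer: -77/3 ≈ -25.667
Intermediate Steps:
n = 81 (n = 9² = 81)
W(r, R) = 79/3 (W(r, R) = (81 - 1*2)/3 = (81 - 2)/3 = (⅓)*79 = 79/3)
k(s, V) = -8 + V + V*s (k(s, V) = -8 + (V*s + V) = -8 + (V + V*s) = -8 + V + V*s)
W(15, 21) - k(y(-4, 1), -20) = 79/3 - (-8 - 20 - 20*(-4)) = 79/3 - (-8 - 20 + 80) = 79/3 - 1*52 = 79/3 - 52 = -77/3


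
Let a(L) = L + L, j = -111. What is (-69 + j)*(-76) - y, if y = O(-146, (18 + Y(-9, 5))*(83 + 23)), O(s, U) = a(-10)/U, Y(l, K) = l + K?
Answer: 5075285/371 ≈ 13680.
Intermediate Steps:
a(L) = 2*L
Y(l, K) = K + l
O(s, U) = -20/U (O(s, U) = (2*(-10))/U = -20/U)
y = -5/371 (y = -20*1/((18 + (5 - 9))*(83 + 23)) = -20*1/(106*(18 - 4)) = -20/(14*106) = -20/1484 = -20*1/1484 = -5/371 ≈ -0.013477)
(-69 + j)*(-76) - y = (-69 - 111)*(-76) - 1*(-5/371) = -180*(-76) + 5/371 = 13680 + 5/371 = 5075285/371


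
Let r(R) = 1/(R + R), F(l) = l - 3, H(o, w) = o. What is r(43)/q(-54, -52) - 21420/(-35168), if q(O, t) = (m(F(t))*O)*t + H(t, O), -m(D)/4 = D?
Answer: 2539938161/4170146708 ≈ 0.60908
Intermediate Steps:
F(l) = -3 + l
m(D) = -4*D
r(R) = 1/(2*R)
q(O, t) = t + O*t*(12 - 4*t) (q(O, t) = ((-4*(-3 + t))*O)*t + t = ((12 - 4*t)*O)*t + t = (O*(12 - 4*t))*t + t = O*t*(12 - 4*t) + t = t + O*t*(12 - 4*t))
r(43)/q(-54, -52) - 21420/(-35168) = ((½)/43)/((-52*(1 + 4*(-54)*(3 - 1*(-52))))) - 21420/(-35168) = ((½)*(1/43))/((-52*(1 + 4*(-54)*(3 + 52)))) - 21420*(-1/35168) = 1/(86*((-52*(1 + 4*(-54)*55)))) + 765/1256 = 1/(86*((-52*(1 - 11880)))) + 765/1256 = 1/(86*((-52*(-11879)))) + 765/1256 = (1/86)/617708 + 765/1256 = (1/86)*(1/617708) + 765/1256 = 1/53122888 + 765/1256 = 2539938161/4170146708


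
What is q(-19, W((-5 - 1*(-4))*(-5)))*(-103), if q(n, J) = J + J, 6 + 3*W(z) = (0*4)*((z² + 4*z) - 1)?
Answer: 412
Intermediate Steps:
W(z) = -2 (W(z) = -2 + ((0*4)*((z² + 4*z) - 1))/3 = -2 + (0*(-1 + z² + 4*z))/3 = -2 + (⅓)*0 = -2 + 0 = -2)
q(n, J) = 2*J
q(-19, W((-5 - 1*(-4))*(-5)))*(-103) = (2*(-2))*(-103) = -4*(-103) = 412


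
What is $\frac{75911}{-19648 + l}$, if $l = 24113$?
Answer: $\frac{75911}{4465} \approx 17.001$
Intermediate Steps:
$\frac{75911}{-19648 + l} = \frac{75911}{-19648 + 24113} = \frac{75911}{4465}$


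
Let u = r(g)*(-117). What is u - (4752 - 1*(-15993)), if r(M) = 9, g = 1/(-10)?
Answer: -21798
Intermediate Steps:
g = -1/10 ≈ -0.10000
u = -1053 (u = 9*(-117) = -1053)
u - (4752 - 1*(-15993)) = -1053 - (4752 - 1*(-15993)) = -1053 - (4752 + 15993) = -1053 - 1*20745 = -1053 - 20745 = -21798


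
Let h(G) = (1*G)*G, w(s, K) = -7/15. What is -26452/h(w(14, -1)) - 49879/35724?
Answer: -212620974871/1750476 ≈ -1.2146e+5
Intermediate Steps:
w(s, K) = -7/15 (w(s, K) = -7*1/15 = -7/15)
h(G) = G² (h(G) = G*G = G²)
-26452/h(w(14, -1)) - 49879/35724 = -26452/((-7/15)²) - 49879/35724 = -26452/49/225 - 49879*1/35724 = -26452*225/49 - 49879/35724 = -5951700/49 - 49879/35724 = -212620974871/1750476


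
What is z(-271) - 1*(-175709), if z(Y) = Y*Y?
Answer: 249150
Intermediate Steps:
z(Y) = Y²
z(-271) - 1*(-175709) = (-271)² - 1*(-175709) = 73441 + 175709 = 249150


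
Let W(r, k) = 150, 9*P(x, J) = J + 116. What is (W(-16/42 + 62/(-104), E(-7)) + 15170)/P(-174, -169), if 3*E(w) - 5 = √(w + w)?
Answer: -137880/53 ≈ -2601.5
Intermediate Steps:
P(x, J) = 116/9 + J/9 (P(x, J) = (J + 116)/9 = (116 + J)/9 = 116/9 + J/9)
E(w) = 5/3 + √2*√w/3 (E(w) = 5/3 + √(w + w)/3 = 5/3 + √(2*w)/3 = 5/3 + (√2*√w)/3 = 5/3 + √2*√w/3)
(W(-16/42 + 62/(-104), E(-7)) + 15170)/P(-174, -169) = (150 + 15170)/(116/9 + (⅑)*(-169)) = 15320/(116/9 - 169/9) = 15320/(-53/9) = 15320*(-9/53) = -137880/53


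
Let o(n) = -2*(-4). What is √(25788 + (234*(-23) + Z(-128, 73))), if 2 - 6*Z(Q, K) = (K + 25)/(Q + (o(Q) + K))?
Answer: √45078358/47 ≈ 142.85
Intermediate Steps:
o(n) = 8
Z(Q, K) = ⅓ - (25 + K)/(6*(8 + K + Q)) (Z(Q, K) = ⅓ - (K + 25)/(6*(Q + (8 + K))) = ⅓ - (25 + K)/(6*(8 + K + Q)))
√(25788 + (234*(-23) + Z(-128, 73))) = √(25788 + (234*(-23) + (-9 + 73 + 2*(-128))/(6*(8 + 73 - 128)))) = √(25788 + (-5382 + (⅙)*(-9 + 73 - 256)/(-47))) = √(25788 + (-5382 + (⅙)*(-1/47)*(-192))) = √(25788 + (-5382 + 32/47)) = √(25788 - 252922/47) = √(959114/47) = √45078358/47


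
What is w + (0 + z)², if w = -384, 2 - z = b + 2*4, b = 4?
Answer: -284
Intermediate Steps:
z = -10 (z = 2 - (4 + 2*4) = 2 - (4 + 8) = 2 - 1*12 = 2 - 12 = -10)
w + (0 + z)² = -384 + (0 - 10)² = -384 + (-10)² = -384 + 100 = -284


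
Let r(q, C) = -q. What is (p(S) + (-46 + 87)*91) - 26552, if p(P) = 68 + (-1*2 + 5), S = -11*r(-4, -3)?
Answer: -22750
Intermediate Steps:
S = -44 (S = -(-11)*(-4) = -11*4 = -44)
p(P) = 71 (p(P) = 68 + (-2 + 5) = 68 + 3 = 71)
(p(S) + (-46 + 87)*91) - 26552 = (71 + (-46 + 87)*91) - 26552 = (71 + 41*91) - 26552 = (71 + 3731) - 26552 = 3802 - 26552 = -22750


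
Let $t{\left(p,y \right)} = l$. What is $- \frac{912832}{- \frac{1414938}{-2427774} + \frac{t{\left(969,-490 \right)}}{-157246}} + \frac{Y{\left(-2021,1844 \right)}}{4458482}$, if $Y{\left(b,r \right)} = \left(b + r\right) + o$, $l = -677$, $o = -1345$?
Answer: $- \frac{129474573974611146746259}{83275877435546131} \approx -1.5548 \cdot 10^{6}$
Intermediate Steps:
$t{\left(p,y \right)} = -677$
$Y{\left(b,r \right)} = -1345 + b + r$ ($Y{\left(b,r \right)} = \left(b + r\right) - 1345 = -1345 + b + r$)
$- \frac{912832}{- \frac{1414938}{-2427774} + \frac{t{\left(969,-490 \right)}}{-157246}} + \frac{Y{\left(-2021,1844 \right)}}{4458482} = - \frac{912832}{- \frac{1414938}{-2427774} - \frac{677}{-157246}} + \frac{-1345 - 2021 + 1844}{4458482} = - \frac{912832}{\left(-1414938\right) \left(- \frac{1}{2427774}\right) - - \frac{677}{157246}} - \frac{761}{2229241} = - \frac{912832}{\frac{235823}{404629} + \frac{677}{157246}} - \frac{761}{2229241} = - \frac{912832}{\frac{37356157291}{63626291734}} - \frac{761}{2229241} = \left(-912832\right) \frac{63626291734}{37356157291} - \frac{761}{2229241} = - \frac{58080115136130688}{37356157291} - \frac{761}{2229241} = - \frac{129474573974611146746259}{83275877435546131}$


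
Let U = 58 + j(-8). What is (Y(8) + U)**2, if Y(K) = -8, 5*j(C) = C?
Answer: 58564/25 ≈ 2342.6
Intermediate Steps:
j(C) = C/5
U = 282/5 (U = 58 + (1/5)*(-8) = 58 - 8/5 = 282/5 ≈ 56.400)
(Y(8) + U)**2 = (-8 + 282/5)**2 = (242/5)**2 = 58564/25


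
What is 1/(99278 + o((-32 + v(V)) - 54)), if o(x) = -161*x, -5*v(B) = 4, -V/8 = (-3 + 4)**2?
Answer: 5/566264 ≈ 8.8298e-6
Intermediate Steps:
V = -8 (V = -8*(-3 + 4)**2 = -8*1**2 = -8*1 = -8)
v(B) = -4/5 (v(B) = -1/5*4 = -4/5)
1/(99278 + o((-32 + v(V)) - 54)) = 1/(99278 - 161*((-32 - 4/5) - 54)) = 1/(99278 - 161*(-164/5 - 54)) = 1/(99278 - 161*(-434/5)) = 1/(99278 + 69874/5) = 1/(566264/5) = 5/566264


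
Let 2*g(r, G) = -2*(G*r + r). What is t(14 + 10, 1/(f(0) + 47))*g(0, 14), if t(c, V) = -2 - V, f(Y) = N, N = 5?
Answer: 0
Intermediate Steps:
f(Y) = 5
g(r, G) = -r - G*r (g(r, G) = (-2*(G*r + r))/2 = (-2*(r + G*r))/2 = (-2*r - 2*G*r)/2 = -r - G*r)
t(14 + 10, 1/(f(0) + 47))*g(0, 14) = (-2 - 1/(5 + 47))*(-1*0*(1 + 14)) = (-2 - 1/52)*(-1*0*15) = (-2 - 1*1/52)*0 = (-2 - 1/52)*0 = -105/52*0 = 0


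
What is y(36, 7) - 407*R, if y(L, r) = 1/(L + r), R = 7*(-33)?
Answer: 4042732/43 ≈ 94017.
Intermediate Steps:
R = -231
y(36, 7) - 407*R = 1/(36 + 7) - 407*(-231) = 1/43 + 94017 = 4042732/43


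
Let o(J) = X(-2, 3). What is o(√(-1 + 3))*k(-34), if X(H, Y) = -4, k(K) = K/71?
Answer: 136/71 ≈ 1.9155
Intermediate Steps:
k(K) = K/71 (k(K) = K*(1/71) = K/71)
o(J) = -4
o(√(-1 + 3))*k(-34) = -4*(-34)/71 = -4*(-34/71) = 136/71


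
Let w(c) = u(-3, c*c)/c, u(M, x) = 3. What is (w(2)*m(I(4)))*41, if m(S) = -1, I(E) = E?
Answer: -123/2 ≈ -61.500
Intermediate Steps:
w(c) = 3/c
(w(2)*m(I(4)))*41 = ((3/2)*(-1))*41 = -3/2*41 = -123/2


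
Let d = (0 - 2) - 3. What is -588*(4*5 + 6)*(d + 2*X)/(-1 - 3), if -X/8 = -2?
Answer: 103194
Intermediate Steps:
X = 16 (X = -8*(-2) = 16)
d = -5 (d = -2 - 3 = -5)
-588*(4*5 + 6)*(d + 2*X)/(-1 - 3) = -588*(4*5 + 6)*(-5 + 2*16)/(-1 - 3) = -588*(20 + 6)*(-5 + 32)/(-4) = -588*26*27*(-1)/4 = -412776*(-1)/4 = -588*(-351/2) = 103194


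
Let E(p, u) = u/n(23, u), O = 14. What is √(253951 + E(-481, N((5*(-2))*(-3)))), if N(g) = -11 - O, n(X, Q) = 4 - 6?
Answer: 19*√2814/2 ≈ 503.95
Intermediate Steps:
n(X, Q) = -2
N(g) = -25 (N(g) = -11 - 1*14 = -11 - 14 = -25)
E(p, u) = -u/2 (E(p, u) = u/(-2) = u*(-½) = -u/2)
√(253951 + E(-481, N((5*(-2))*(-3)))) = √(253951 - ½*(-25)) = √(253951 + 25/2) = √(507927/2) = 19*√2814/2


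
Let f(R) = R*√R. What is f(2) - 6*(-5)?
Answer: 30 + 2*√2 ≈ 32.828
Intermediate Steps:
f(R) = R^(3/2)
f(2) - 6*(-5) = 2^(3/2) - 6*(-5) = 2*√2 + 30 = 30 + 2*√2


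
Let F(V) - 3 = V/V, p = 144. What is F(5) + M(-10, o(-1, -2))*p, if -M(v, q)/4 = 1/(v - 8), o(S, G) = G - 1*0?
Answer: 36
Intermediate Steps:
o(S, G) = G (o(S, G) = G + 0 = G)
F(V) = 4 (F(V) = 3 + V/V = 3 + 1 = 4)
M(v, q) = -4/(-8 + v) (M(v, q) = -4/(v - 8) = -4/(-8 + v))
F(5) + M(-10, o(-1, -2))*p = 4 - 4/(-8 - 10)*144 = 4 - 4/(-18)*144 = 4 - 4*(-1/18)*144 = 4 + (2/9)*144 = 4 + 32 = 36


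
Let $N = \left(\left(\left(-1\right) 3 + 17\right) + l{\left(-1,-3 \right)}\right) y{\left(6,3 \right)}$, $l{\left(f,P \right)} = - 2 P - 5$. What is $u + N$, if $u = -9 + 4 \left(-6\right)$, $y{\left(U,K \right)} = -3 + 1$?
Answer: $-63$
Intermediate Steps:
$y{\left(U,K \right)} = -2$
$l{\left(f,P \right)} = -5 - 2 P$
$N = -30$ ($N = \left(\left(\left(-1\right) 3 + 17\right) - -1\right) \left(-2\right) = \left(\left(-3 + 17\right) + \left(-5 + 6\right)\right) \left(-2\right) = \left(14 + 1\right) \left(-2\right) = 15 \left(-2\right) = -30$)
$u = -33$ ($u = -9 - 24 = -33$)
$u + N = -33 - 30 = -63$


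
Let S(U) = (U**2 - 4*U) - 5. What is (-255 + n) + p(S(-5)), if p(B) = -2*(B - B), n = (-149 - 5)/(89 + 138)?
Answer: -58039/227 ≈ -255.68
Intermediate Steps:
S(U) = -5 + U**2 - 4*U
n = -154/227 ≈ -0.67841
p(B) = 0 (p(B) = -2*0 = 0)
(-255 + n) + p(S(-5)) = (-255 - 154/227) + 0 = -58039/227 + 0 = -58039/227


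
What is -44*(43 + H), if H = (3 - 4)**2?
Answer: -1936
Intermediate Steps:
H = 1 (H = (-1)**2 = 1)
-44*(43 + H) = -44*(43 + 1) = -44*44 = -1936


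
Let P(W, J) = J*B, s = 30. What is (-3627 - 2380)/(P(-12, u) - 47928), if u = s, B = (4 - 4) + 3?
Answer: 6007/47838 ≈ 0.12557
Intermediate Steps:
B = 3 (B = 0 + 3 = 3)
u = 30
P(W, J) = 3*J (P(W, J) = J*3 = 3*J)
(-3627 - 2380)/(P(-12, u) - 47928) = (-3627 - 2380)/(3*30 - 47928) = -6007/(90 - 47928) = -6007/(-47838) = -6007*(-1/47838) = 6007/47838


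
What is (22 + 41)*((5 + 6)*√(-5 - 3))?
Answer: 1386*I*√2 ≈ 1960.1*I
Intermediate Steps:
(22 + 41)*((5 + 6)*√(-5 - 3)) = 63*(11*√(-8)) = 63*(11*(2*I*√2)) = 63*(22*I*√2) = 1386*I*√2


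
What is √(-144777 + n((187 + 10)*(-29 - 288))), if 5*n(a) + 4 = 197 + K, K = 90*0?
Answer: 2*I*√904615/5 ≈ 380.44*I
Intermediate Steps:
K = 0
n(a) = 193/5 (n(a) = -⅘ + (197 + 0)/5 = -⅘ + (⅕)*197 = -⅘ + 197/5 = 193/5)
√(-144777 + n((187 + 10)*(-29 - 288))) = √(-144777 + 193/5) = √(-723692/5) = 2*I*√904615/5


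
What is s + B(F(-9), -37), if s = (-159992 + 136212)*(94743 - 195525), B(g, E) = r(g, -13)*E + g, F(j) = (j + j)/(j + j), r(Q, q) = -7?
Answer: 2396596220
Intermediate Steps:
F(j) = 1 (F(j) = (2*j)/((2*j)) = (2*j)*(1/(2*j)) = 1)
B(g, E) = g - 7*E (B(g, E) = -7*E + g = g - 7*E)
s = 2396595960 (s = -23780*(-100782) = 2396595960)
s + B(F(-9), -37) = 2396595960 + (1 - 7*(-37)) = 2396595960 + (1 + 259) = 2396595960 + 260 = 2396596220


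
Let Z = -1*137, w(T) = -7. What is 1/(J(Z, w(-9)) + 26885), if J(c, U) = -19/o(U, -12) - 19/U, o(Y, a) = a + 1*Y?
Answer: 7/188221 ≈ 3.7190e-5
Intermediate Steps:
o(Y, a) = Y + a (o(Y, a) = a + Y = Y + a)
Z = -137
J(c, U) = -19/U - 19/(-12 + U) (J(c, U) = -19/(U - 12) - 19/U = -19/(-12 + U) - 19/U = -19/U - 19/(-12 + U))
1/(J(Z, w(-9)) + 26885) = 1/(38*(6 - 1*(-7))/(-7*(-12 - 7)) + 26885) = 1/(38*(-1/7)*(6 + 7)/(-19) + 26885) = 1/(38*(-1/7)*(-1/19)*13 + 26885) = 1/(26/7 + 26885) = 1/(188221/7) = 7/188221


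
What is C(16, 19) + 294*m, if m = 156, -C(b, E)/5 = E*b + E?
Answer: 44249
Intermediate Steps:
C(b, E) = -5*E - 5*E*b (C(b, E) = -5*(E*b + E) = -5*(E + E*b) = -5*E - 5*E*b)
C(16, 19) + 294*m = -5*19*(1 + 16) + 294*156 = -5*19*17 + 45864 = -1615 + 45864 = 44249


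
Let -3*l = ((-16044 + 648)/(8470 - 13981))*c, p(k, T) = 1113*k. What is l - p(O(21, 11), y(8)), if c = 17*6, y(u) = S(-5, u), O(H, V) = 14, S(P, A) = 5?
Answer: -28798622/1837 ≈ -15677.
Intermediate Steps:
y(u) = 5
c = 102
l = -174488/1837 (l = -(-16044 + 648)/(8470 - 13981)*102/3 = -(-15396/(-5511))*102/3 = -(-15396*(-1/5511))*102/3 = -5132*102/5511 = -⅓*523464/1837 = -174488/1837 ≈ -94.985)
l - p(O(21, 11), y(8)) = -174488/1837 - 1113*14 = -174488/1837 - 1*15582 = -174488/1837 - 15582 = -28798622/1837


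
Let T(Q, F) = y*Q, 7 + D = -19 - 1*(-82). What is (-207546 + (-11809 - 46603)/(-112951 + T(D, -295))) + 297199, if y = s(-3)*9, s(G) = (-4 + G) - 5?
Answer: 10668675759/118999 ≈ 89654.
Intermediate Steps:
s(G) = -9 + G
y = -108 (y = (-9 - 3)*9 = -12*9 = -108)
D = 56 (D = -7 + (-19 - 1*(-82)) = -7 + (-19 + 82) = -7 + 63 = 56)
T(Q, F) = -108*Q
(-207546 + (-11809 - 46603)/(-112951 + T(D, -295))) + 297199 = (-207546 + (-11809 - 46603)/(-112951 - 108*56)) + 297199 = (-207546 - 58412/(-112951 - 6048)) + 297199 = (-207546 - 58412/(-118999)) + 297199 = (-207546 - 58412*(-1/118999)) + 297199 = (-207546 + 58412/118999) + 297199 = -24697708042/118999 + 297199 = 10668675759/118999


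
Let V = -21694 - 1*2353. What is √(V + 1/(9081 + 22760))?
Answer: 117*I*√1780994494/31841 ≈ 155.07*I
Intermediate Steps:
V = -24047 (V = -21694 - 2353 = -24047)
√(V + 1/(9081 + 22760)) = √(-24047 + 1/(9081 + 22760)) = √(-24047 + 1/31841) = √(-765680526/31841) = 117*I*√1780994494/31841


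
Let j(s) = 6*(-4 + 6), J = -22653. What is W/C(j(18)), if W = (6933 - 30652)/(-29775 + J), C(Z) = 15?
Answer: 23719/786420 ≈ 0.030161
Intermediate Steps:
j(s) = 12 (j(s) = 6*2 = 12)
W = 23719/52428 (W = (6933 - 30652)/(-29775 - 22653) = -23719/(-52428) = -23719*(-1/52428) = 23719/52428 ≈ 0.45241)
W/C(j(18)) = (23719/52428)/15 = (23719/52428)*(1/15) = 23719/786420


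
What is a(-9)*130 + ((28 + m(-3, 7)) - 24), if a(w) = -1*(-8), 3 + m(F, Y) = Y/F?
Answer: 3116/3 ≈ 1038.7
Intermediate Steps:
m(F, Y) = -3 + Y/F
a(w) = 8
a(-9)*130 + ((28 + m(-3, 7)) - 24) = 8*130 + ((28 + (-3 + 7/(-3))) - 24) = 1040 + ((28 + (-3 + 7*(-⅓))) - 24) = 1040 + ((28 + (-3 - 7/3)) - 24) = 1040 + ((28 - 16/3) - 24) = 1040 + (68/3 - 24) = 1040 - 4/3 = 3116/3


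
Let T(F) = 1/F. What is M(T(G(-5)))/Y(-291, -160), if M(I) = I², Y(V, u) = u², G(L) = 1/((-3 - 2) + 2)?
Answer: 9/25600 ≈ 0.00035156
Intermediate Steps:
G(L) = -⅓ (G(L) = 1/(-5 + 2) = 1/(-3) = -⅓)
M(T(G(-5)))/Y(-291, -160) = (1/(-⅓))²/((-160)²) = (-3)²/25600 = 9*(1/25600) = 9/25600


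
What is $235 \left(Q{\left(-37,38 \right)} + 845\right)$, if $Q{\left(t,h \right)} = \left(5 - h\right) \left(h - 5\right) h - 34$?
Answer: $-9534185$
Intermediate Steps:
$Q{\left(t,h \right)} = -34 + h \left(-5 + h\right) \left(5 - h\right)$ ($Q{\left(t,h \right)} = \left(5 - h\right) \left(-5 + h\right) h - 34 = \left(-5 + h\right) \left(5 - h\right) h - 34 = h \left(-5 + h\right) \left(5 - h\right) - 34 = -34 + h \left(-5 + h\right) \left(5 - h\right)$)
$235 \left(Q{\left(-37,38 \right)} + 845\right) = 235 \left(\left(-34 - 38^{3} - 950 + 10 \cdot 38^{2}\right) + 845\right) = 235 \left(\left(-34 - 54872 - 950 + 10 \cdot 1444\right) + 845\right) = 235 \left(\left(-34 - 54872 - 950 + 14440\right) + 845\right) = 235 \left(-41416 + 845\right) = 235 \left(-40571\right) = -9534185$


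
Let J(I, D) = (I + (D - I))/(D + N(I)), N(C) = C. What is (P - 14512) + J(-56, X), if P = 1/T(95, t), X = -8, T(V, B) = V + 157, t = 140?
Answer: -7313983/504 ≈ -14512.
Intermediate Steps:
T(V, B) = 157 + V
P = 1/252 (P = 1/(157 + 95) = 1/252 ≈ 0.0039683)
J(I, D) = D/(D + I) (J(I, D) = (I + (D - I))/(D + I) = D/(D + I))
(P - 14512) + J(-56, X) = (1/252 - 14512) - 8/(-8 - 56) = -3657023/252 - 8/(-64) = -3657023/252 - 8*(-1/64) = -3657023/252 + ⅛ = -7313983/504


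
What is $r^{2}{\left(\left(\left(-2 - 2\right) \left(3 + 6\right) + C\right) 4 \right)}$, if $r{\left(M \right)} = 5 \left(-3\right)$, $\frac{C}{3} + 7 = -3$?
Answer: $225$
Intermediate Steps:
$C = -30$ ($C = -21 + 3 \left(-3\right) = -21 - 9 = -30$)
$r{\left(M \right)} = -15$
$r^{2}{\left(\left(\left(-2 - 2\right) \left(3 + 6\right) + C\right) 4 \right)} = \left(-15\right)^{2} = 225$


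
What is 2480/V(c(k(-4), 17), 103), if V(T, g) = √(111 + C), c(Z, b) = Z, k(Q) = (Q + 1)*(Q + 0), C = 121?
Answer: 620*√58/29 ≈ 162.82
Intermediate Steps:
k(Q) = Q*(1 + Q) (k(Q) = (1 + Q)*Q = Q*(1 + Q))
V(T, g) = 2*√58 (V(T, g) = √(111 + 121) = √232 = 2*√58)
2480/V(c(k(-4), 17), 103) = 2480/((2*√58)) = 2480*(√58/116) = 620*√58/29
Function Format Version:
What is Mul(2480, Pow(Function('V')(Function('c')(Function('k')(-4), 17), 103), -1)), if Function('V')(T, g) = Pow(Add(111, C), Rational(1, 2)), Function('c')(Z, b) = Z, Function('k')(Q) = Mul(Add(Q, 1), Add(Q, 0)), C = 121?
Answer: Mul(Rational(620, 29), Pow(58, Rational(1, 2))) ≈ 162.82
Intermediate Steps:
Function('k')(Q) = Mul(Q, Add(1, Q)) (Function('k')(Q) = Mul(Add(1, Q), Q) = Mul(Q, Add(1, Q)))
Function('V')(T, g) = Mul(2, Pow(58, Rational(1, 2))) (Function('V')(T, g) = Pow(Add(111, 121), Rational(1, 2)) = Pow(232, Rational(1, 2)) = Mul(2, Pow(58, Rational(1, 2))))
Mul(2480, Pow(Function('V')(Function('c')(Function('k')(-4), 17), 103), -1)) = Mul(2480, Pow(Mul(2, Pow(58, Rational(1, 2))), -1)) = Mul(2480, Mul(Rational(1, 116), Pow(58, Rational(1, 2)))) = Mul(Rational(620, 29), Pow(58, Rational(1, 2)))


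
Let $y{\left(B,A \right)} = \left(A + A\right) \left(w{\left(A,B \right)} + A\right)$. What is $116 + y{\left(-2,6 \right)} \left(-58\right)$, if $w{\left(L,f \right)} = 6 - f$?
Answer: $-9628$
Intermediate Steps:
$y{\left(B,A \right)} = 2 A \left(6 + A - B\right)$ ($y{\left(B,A \right)} = \left(A + A\right) \left(\left(6 - B\right) + A\right) = 2 A \left(6 + A - B\right)$)
$116 + y{\left(-2,6 \right)} \left(-58\right) = 116 + 2 \cdot 6 \left(6 + 6 - -2\right) \left(-58\right) = 116 + 2 \cdot 6 \left(6 + 6 + 2\right) \left(-58\right) = 116 + 2 \cdot 6 \cdot 14 \left(-58\right) = 116 + 168 \left(-58\right) = 116 - 9744 = -9628$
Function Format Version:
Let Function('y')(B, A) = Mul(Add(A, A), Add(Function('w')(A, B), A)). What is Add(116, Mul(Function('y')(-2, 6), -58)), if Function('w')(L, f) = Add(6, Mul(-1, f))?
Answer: -9628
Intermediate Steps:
Function('y')(B, A) = Mul(2, A, Add(6, A, Mul(-1, B))) (Function('y')(B, A) = Mul(Add(A, A), Add(Add(6, Mul(-1, B)), A)) = Mul(Mul(2, A), Add(6, A, Mul(-1, B))) = Mul(2, A, Add(6, A, Mul(-1, B))))
Add(116, Mul(Function('y')(-2, 6), -58)) = Add(116, Mul(Mul(2, 6, Add(6, 6, Mul(-1, -2))), -58)) = Add(116, Mul(Mul(2, 6, Add(6, 6, 2)), -58)) = Add(116, Mul(Mul(2, 6, 14), -58)) = Add(116, Mul(168, -58)) = Add(116, -9744) = -9628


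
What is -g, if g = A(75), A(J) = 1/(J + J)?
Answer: -1/150 ≈ -0.0066667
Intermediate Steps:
A(J) = 1/(2*J)
g = 1/150 (g = (½)/75 = (½)*(1/75) = 1/150 ≈ 0.0066667)
-g = -1*1/150 = -1/150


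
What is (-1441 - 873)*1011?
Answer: -2339454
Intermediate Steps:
(-1441 - 873)*1011 = -2314*1011 = -2339454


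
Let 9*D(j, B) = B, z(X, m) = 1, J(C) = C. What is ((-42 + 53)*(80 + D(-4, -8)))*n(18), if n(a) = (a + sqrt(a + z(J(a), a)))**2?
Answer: 2686376/9 + 31328*sqrt(19) ≈ 4.3504e+5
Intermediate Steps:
D(j, B) = B/9
n(a) = (a + sqrt(1 + a))**2 (n(a) = (a + sqrt(a + 1))**2 = (a + sqrt(1 + a))**2)
((-42 + 53)*(80 + D(-4, -8)))*n(18) = ((-42 + 53)*(80 + (1/9)*(-8)))*(18 + sqrt(1 + 18))**2 = (11*(80 - 8/9))*(18 + sqrt(19))**2 = (11*(712/9))*(18 + sqrt(19))**2 = 7832*(18 + sqrt(19))**2/9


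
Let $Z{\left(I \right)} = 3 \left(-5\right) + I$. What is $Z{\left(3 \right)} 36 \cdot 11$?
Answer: $-4752$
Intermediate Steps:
$Z{\left(I \right)} = -15 + I$
$Z{\left(3 \right)} 36 \cdot 11 = \left(-15 + 3\right) 36 \cdot 11 = \left(-12\right) 36 \cdot 11 = \left(-432\right) 11 = -4752$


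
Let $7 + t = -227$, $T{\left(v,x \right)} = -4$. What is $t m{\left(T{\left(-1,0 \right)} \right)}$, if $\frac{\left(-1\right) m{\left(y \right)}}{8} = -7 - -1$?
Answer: $-11232$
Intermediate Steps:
$m{\left(y \right)} = 48$ ($m{\left(y \right)} = - 8 \left(-7 - -1\right) = - 8 \left(-7 + 1\right) = \left(-8\right) \left(-6\right) = 48$)
$t = -234$ ($t = -7 - 227 = -234$)
$t m{\left(T{\left(-1,0 \right)} \right)} = \left(-234\right) 48 = -11232$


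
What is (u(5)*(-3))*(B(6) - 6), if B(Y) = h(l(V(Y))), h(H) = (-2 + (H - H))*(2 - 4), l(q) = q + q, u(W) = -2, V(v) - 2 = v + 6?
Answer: -12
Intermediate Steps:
V(v) = 8 + v (V(v) = 2 + (v + 6) = 2 + (6 + v) = 8 + v)
l(q) = 2*q
h(H) = 4 (h(H) = (-2 + 0)*(-2) = -2*(-2) = 4)
B(Y) = 4
(u(5)*(-3))*(B(6) - 6) = (-2*(-3))*(4 - 6) = 6*(-2) = -12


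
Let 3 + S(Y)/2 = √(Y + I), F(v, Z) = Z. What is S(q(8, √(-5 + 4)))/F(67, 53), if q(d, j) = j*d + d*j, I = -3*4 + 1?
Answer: -6/53 + 2*√(-11 + 16*I)/53 ≈ -0.035796 + 0.14716*I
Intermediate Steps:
I = -11 (I = -12 + 1 = -11)
q(d, j) = 2*d*j (q(d, j) = d*j + d*j = 2*d*j)
S(Y) = -6 + 2*√(-11 + Y) (S(Y) = -6 + 2*√(Y - 11) = -6 + 2*√(-11 + Y))
S(q(8, √(-5 + 4)))/F(67, 53) = (-6 + 2*√(-11 + 2*8*√(-5 + 4)))/53 = (-6 + 2*√(-11 + 2*8*√(-1)))*(1/53) = (-6 + 2*√(-11 + 2*8*I))*(1/53) = (-6 + 2*√(-11 + 16*I))*(1/53) = -6/53 + 2*√(-11 + 16*I)/53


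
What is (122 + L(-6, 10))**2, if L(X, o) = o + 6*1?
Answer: 19044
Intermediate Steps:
L(X, o) = 6 + o (L(X, o) = o + 6 = 6 + o)
(122 + L(-6, 10))**2 = (122 + (6 + 10))**2 = (122 + 16)**2 = 138**2 = 19044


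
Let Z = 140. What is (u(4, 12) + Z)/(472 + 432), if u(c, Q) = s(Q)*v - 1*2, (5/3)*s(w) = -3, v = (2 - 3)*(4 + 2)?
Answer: 93/565 ≈ 0.16460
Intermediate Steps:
v = -6 (v = -1*6 = -6)
s(w) = -9/5 (s(w) = (⅗)*(-3) = -9/5)
u(c, Q) = 44/5 (u(c, Q) = -9/5*(-6) - 1*2 = 54/5 - 2 = 44/5)
(u(4, 12) + Z)/(472 + 432) = (44/5 + 140)/(472 + 432) = (744/5)/904 = (744/5)*(1/904) = 93/565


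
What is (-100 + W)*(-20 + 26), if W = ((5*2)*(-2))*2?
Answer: -840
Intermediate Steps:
W = -40 (W = (10*(-2))*2 = -20*2 = -40)
(-100 + W)*(-20 + 26) = (-100 - 40)*(-20 + 26) = -140*6 = -840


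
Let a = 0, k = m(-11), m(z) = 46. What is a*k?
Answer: 0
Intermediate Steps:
k = 46
a*k = 0*46 = 0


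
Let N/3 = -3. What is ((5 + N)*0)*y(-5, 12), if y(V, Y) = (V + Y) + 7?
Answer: 0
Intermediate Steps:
y(V, Y) = 7 + V + Y
N = -9 (N = 3*(-3) = -9)
((5 + N)*0)*y(-5, 12) = ((5 - 9)*0)*(7 - 5 + 12) = -4*0*14 = 0*14 = 0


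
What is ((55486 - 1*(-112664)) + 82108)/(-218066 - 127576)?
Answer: -125129/172821 ≈ -0.72404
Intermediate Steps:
((55486 - 1*(-112664)) + 82108)/(-218066 - 127576) = ((55486 + 112664) + 82108)/(-345642) = (168150 + 82108)*(-1/345642) = 250258*(-1/345642) = -125129/172821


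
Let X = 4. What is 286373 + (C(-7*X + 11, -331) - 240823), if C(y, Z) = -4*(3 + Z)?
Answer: 46862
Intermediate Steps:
C(y, Z) = -12 - 4*Z
286373 + (C(-7*X + 11, -331) - 240823) = 286373 + ((-12 - 4*(-331)) - 240823) = 286373 + ((-12 + 1324) - 240823) = 286373 + (1312 - 240823) = 286373 - 239511 = 46862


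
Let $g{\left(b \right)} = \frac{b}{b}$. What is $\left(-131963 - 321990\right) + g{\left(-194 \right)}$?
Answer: $-453952$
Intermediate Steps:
$g{\left(b \right)} = 1$
$\left(-131963 - 321990\right) + g{\left(-194 \right)} = \left(-131963 - 321990\right) + 1 = -453953 + 1 = -453952$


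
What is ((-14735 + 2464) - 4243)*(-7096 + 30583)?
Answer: -387864318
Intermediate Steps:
((-14735 + 2464) - 4243)*(-7096 + 30583) = (-12271 - 4243)*23487 = -16514*23487 = -387864318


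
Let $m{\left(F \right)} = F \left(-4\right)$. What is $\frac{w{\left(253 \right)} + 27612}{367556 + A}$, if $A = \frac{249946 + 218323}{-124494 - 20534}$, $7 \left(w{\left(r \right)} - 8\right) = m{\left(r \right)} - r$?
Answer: $\frac{27856253100}{373138103093} \approx 0.074654$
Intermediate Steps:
$m{\left(F \right)} = - 4 F$
$w{\left(r \right)} = 8 - \frac{5 r}{7}$ ($w{\left(r \right)} = 8 + \frac{- 4 r - r}{7} = 8 + \frac{\left(-5\right) r}{7} = 8 - \frac{5 r}{7}$)
$A = - \frac{468269}{145028}$ ($A = \frac{468269}{-145028} = 468269 \left(- \frac{1}{145028}\right) = - \frac{468269}{145028} \approx -3.2288$)
$\frac{w{\left(253 \right)} + 27612}{367556 + A} = \frac{\left(8 - \frac{1265}{7}\right) + 27612}{367556 - \frac{468269}{145028}} = \frac{\left(8 - \frac{1265}{7}\right) + 27612}{\frac{53305443299}{145028}} = \left(- \frac{1209}{7} + 27612\right) \frac{145028}{53305443299} = \frac{192075}{7} \cdot \frac{145028}{53305443299} = \frac{27856253100}{373138103093}$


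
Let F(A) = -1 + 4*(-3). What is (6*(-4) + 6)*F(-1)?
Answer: 234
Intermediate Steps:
F(A) = -13 (F(A) = -1 - 12 = -13)
(6*(-4) + 6)*F(-1) = (6*(-4) + 6)*(-13) = (-24 + 6)*(-13) = -18*(-13) = 234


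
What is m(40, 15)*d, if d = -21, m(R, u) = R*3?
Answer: -2520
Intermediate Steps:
m(R, u) = 3*R
m(40, 15)*d = (3*40)*(-21) = 120*(-21) = -2520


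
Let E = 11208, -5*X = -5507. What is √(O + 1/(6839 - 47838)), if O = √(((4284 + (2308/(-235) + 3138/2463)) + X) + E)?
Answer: √(-1526143259310775 + 324307914522935*√617353137295885)/7910142065 ≈ 11.348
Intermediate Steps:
X = 5507/5 (X = -⅕*(-5507) = 5507/5 ≈ 1101.4)
O = √617353137295885/192935 (O = √(((4284 + (2308/(-235) + 3138/2463)) + 5507/5) + 11208) = √(((4284 + (2308*(-1/235) + 3138*(1/2463))) + 5507/5) + 11208) = √(((4284 + (-2308/235 + 1046/821)) + 5507/5) + 11208) = √(((4284 - 1649058/192935) + 5507/5) + 11208) = √((824884482/192935 + 5507/5) + 11208) = √(1037383091/192935 + 11208) = √(3199798571/192935) = √617353137295885/192935 ≈ 128.78)
√(O + 1/(6839 - 47838)) = √(√617353137295885/192935 + 1/(6839 - 47838)) = √(√617353137295885/192935 + 1/(-40999)) = √(√617353137295885/192935 - 1/40999) = √(-1/40999 + √617353137295885/192935)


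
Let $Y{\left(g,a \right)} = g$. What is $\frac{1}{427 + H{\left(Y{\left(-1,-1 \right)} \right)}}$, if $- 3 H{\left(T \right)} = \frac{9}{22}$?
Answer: $\frac{22}{9391} \approx 0.0023427$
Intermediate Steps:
$H{\left(T \right)} = - \frac{3}{22}$ ($H{\left(T \right)} = - \frac{9 \cdot \frac{1}{22}}{3} = \left(- \frac{1}{3}\right) \frac{9}{22} = - \frac{3}{22}$)
$\frac{1}{427 + H{\left(Y{\left(-1,-1 \right)} \right)}} = \frac{1}{427 - \frac{3}{22}} = \frac{1}{\frac{9391}{22}} = \frac{22}{9391}$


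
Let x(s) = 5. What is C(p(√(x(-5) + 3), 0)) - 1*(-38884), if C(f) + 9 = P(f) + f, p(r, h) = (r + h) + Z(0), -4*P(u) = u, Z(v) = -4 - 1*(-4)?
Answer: 38875 + 3*√2/2 ≈ 38877.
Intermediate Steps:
Z(v) = 0 (Z(v) = -4 + 4 = 0)
P(u) = -u/4
p(r, h) = h + r (p(r, h) = (r + h) + 0 = (h + r) + 0 = h + r)
C(f) = -9 + 3*f/4 (C(f) = -9 + (-f/4 + f) = -9 + 3*f/4)
C(p(√(x(-5) + 3), 0)) - 1*(-38884) = (-9 + 3*(0 + √(5 + 3))/4) - 1*(-38884) = (-9 + 3*(0 + √8)/4) + 38884 = (-9 + 3*(0 + 2*√2)/4) + 38884 = (-9 + 3*(2*√2)/4) + 38884 = (-9 + 3*√2/2) + 38884 = 38875 + 3*√2/2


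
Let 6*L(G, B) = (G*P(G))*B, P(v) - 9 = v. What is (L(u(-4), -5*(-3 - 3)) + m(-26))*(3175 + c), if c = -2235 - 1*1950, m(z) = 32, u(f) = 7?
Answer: -597920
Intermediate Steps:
P(v) = 9 + v
L(G, B) = B*G*(9 + G)/6 (L(G, B) = ((G*(9 + G))*B)/6 = (B*G*(9 + G))/6 = B*G*(9 + G)/6)
c = -4185 (c = -2235 - 1950 = -4185)
(L(u(-4), -5*(-3 - 3)) + m(-26))*(3175 + c) = ((1/6)*(-5*(-3 - 3))*7*(9 + 7) + 32)*(3175 - 4185) = ((1/6)*(-5*(-6))*7*16 + 32)*(-1010) = ((1/6)*30*7*16 + 32)*(-1010) = (560 + 32)*(-1010) = 592*(-1010) = -597920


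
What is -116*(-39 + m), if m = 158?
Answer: -13804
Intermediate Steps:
-116*(-39 + m) = -116*(-39 + 158) = -116*119 = -13804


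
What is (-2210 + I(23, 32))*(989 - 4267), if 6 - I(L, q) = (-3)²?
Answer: 7254214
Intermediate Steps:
I(L, q) = -3 (I(L, q) = 6 - 1*(-3)² = 6 - 1*9 = 6 - 9 = -3)
(-2210 + I(23, 32))*(989 - 4267) = (-2210 - 3)*(989 - 4267) = -2213*(-3278) = 7254214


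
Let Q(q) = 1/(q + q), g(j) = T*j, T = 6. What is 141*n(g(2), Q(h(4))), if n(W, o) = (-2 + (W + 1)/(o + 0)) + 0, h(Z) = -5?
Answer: -18612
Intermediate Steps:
g(j) = 6*j
Q(q) = 1/(2*q)
n(W, o) = -2 + (1 + W)/o (n(W, o) = (-2 + (1 + W)/o) + 0 = -2 + (1 + W)/o)
141*n(g(2), Q(h(4))) = 141*((1 + 6*2 - 1/(-5))/(((1/2)/(-5)))) = 141*((1 + 12 - (-1)/5)/(((1/2)*(-1/5)))) = 141*((1 + 12 - 2*(-1/10))/(-1/10)) = 141*(-10*(1 + 12 + 1/5)) = 141*(-10*66/5) = 141*(-132) = -18612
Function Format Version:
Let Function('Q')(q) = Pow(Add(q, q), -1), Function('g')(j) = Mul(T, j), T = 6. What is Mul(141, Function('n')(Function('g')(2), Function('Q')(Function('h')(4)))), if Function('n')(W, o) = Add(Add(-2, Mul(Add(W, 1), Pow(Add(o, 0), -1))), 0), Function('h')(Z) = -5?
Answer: -18612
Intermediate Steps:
Function('g')(j) = Mul(6, j)
Function('Q')(q) = Mul(Rational(1, 2), Pow(q, -1)) (Function('Q')(q) = Pow(Mul(2, q), -1) = Mul(Rational(1, 2), Pow(q, -1)))
Function('n')(W, o) = Add(-2, Mul(Pow(o, -1), Add(1, W))) (Function('n')(W, o) = Add(Add(-2, Mul(Add(1, W), Pow(o, -1))), 0) = Add(Add(-2, Mul(Pow(o, -1), Add(1, W))), 0) = Add(-2, Mul(Pow(o, -1), Add(1, W))))
Mul(141, Function('n')(Function('g')(2), Function('Q')(Function('h')(4)))) = Mul(141, Mul(Pow(Mul(Rational(1, 2), Pow(-5, -1)), -1), Add(1, Mul(6, 2), Mul(-2, Mul(Rational(1, 2), Pow(-5, -1)))))) = Mul(141, Mul(Pow(Mul(Rational(1, 2), Rational(-1, 5)), -1), Add(1, 12, Mul(-2, Mul(Rational(1, 2), Rational(-1, 5)))))) = Mul(141, Mul(Pow(Rational(-1, 10), -1), Add(1, 12, Mul(-2, Rational(-1, 10))))) = Mul(141, Mul(-10, Add(1, 12, Rational(1, 5)))) = Mul(141, Mul(-10, Rational(66, 5))) = Mul(141, -132) = -18612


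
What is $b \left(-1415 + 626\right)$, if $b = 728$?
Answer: $-574392$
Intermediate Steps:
$b \left(-1415 + 626\right) = 728 \left(-1415 + 626\right) = 728 \left(-789\right) = -574392$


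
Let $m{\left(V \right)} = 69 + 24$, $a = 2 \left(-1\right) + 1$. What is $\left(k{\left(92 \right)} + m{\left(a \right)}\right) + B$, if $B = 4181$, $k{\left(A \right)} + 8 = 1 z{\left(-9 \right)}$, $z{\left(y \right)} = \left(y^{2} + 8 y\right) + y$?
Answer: $4266$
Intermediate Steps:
$z{\left(y \right)} = y^{2} + 9 y$
$k{\left(A \right)} = -8$ ($k{\left(A \right)} = -8 + 1 \left(- 9 \left(9 - 9\right)\right) = -8 + 1 \left(\left(-9\right) 0\right) = -8 + 1 \cdot 0 = -8 + 0 = -8$)
$a = -1$ ($a = -2 + 1 = -1$)
$m{\left(V \right)} = 93$
$\left(k{\left(92 \right)} + m{\left(a \right)}\right) + B = \left(-8 + 93\right) + 4181 = 85 + 4181 = 4266$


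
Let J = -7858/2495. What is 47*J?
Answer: -369326/2495 ≈ -148.03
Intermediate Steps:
J = -7858/2495 (J = -7858*1/2495 = -7858/2495 ≈ -3.1495)
47*J = 47*(-7858/2495) = -369326/2495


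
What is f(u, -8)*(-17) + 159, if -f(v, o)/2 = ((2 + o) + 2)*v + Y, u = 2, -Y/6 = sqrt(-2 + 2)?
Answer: -113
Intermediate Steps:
Y = 0 (Y = -6*sqrt(-2 + 2) = -6*sqrt(0) = -6*0 = 0)
f(v, o) = -2*v*(4 + o) (f(v, o) = -2*(((2 + o) + 2)*v + 0) = -2*((4 + o)*v + 0) = -2*(v*(4 + o) + 0) = -2*v*(4 + o))
f(u, -8)*(-17) + 159 = (2*2*(-4 - 1*(-8)))*(-17) + 159 = (2*2*(-4 + 8))*(-17) + 159 = (2*2*4)*(-17) + 159 = 16*(-17) + 159 = -272 + 159 = -113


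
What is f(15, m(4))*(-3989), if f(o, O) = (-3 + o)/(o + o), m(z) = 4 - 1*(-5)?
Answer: -7978/5 ≈ -1595.6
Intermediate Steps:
m(z) = 9 (m(z) = 4 + 5 = 9)
f(o, O) = (-3 + o)/(2*o) (f(o, O) = (-3 + o)/((2*o)) = (-3 + o)*(1/(2*o)) = (-3 + o)/(2*o))
f(15, m(4))*(-3989) = ((½)*(-3 + 15)/15)*(-3989) = ((½)*(1/15)*12)*(-3989) = (⅖)*(-3989) = -7978/5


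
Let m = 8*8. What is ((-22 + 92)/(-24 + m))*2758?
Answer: 9653/2 ≈ 4826.5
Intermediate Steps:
m = 64
((-22 + 92)/(-24 + m))*2758 = ((-22 + 92)/(-24 + 64))*2758 = (70/40)*2758 = (70*(1/40))*2758 = (7/4)*2758 = 9653/2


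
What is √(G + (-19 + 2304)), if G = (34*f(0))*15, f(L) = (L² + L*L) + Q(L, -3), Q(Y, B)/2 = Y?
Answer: √2285 ≈ 47.802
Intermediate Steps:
Q(Y, B) = 2*Y
f(L) = 2*L + 2*L² (f(L) = (L² + L*L) + 2*L = (L² + L²) + 2*L = 2*L² + 2*L = 2*L + 2*L²)
G = 0 (G = (34*(2*0*(1 + 0)))*15 = (34*(2*0*1))*15 = (34*0)*15 = 0*15 = 0)
√(G + (-19 + 2304)) = √(0 + (-19 + 2304)) = √(0 + 2285) = √2285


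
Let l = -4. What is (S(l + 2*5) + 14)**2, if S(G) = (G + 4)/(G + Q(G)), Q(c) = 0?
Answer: 2209/9 ≈ 245.44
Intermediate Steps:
S(G) = (4 + G)/G (S(G) = (G + 4)/(G + 0) = (4 + G)/G)
(S(l + 2*5) + 14)**2 = ((4 + (-4 + 2*5))/(-4 + 2*5) + 14)**2 = ((4 + (-4 + 10))/(-4 + 10) + 14)**2 = ((4 + 6)/6 + 14)**2 = ((1/6)*10 + 14)**2 = (5/3 + 14)**2 = (47/3)**2 = 2209/9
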